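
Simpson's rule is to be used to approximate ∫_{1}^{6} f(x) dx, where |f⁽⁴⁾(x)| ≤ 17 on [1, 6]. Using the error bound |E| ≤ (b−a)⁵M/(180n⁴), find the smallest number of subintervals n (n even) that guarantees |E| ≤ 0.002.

20

Need 53125/(180n⁴) ≤ 0.002.
n⁴ ≥ 53125/(180·0.002) = 147569 ⇒ n ≥ 19.5997, so the smallest even n is 20. (n must be even for Simpson's rule.)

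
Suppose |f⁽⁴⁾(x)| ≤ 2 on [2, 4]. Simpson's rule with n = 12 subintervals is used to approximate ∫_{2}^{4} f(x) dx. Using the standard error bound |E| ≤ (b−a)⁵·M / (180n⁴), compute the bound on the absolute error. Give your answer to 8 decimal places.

0.00001715

|E| ≤ (2)⁵·2 / (180·12⁴) = 64/3732480 = 0.00001715.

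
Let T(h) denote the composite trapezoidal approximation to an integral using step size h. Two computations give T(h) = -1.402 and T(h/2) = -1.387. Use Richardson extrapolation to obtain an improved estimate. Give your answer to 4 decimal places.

-1.3820

R = (4·T(h/2) − T(h)) / 3 = (4·(-1.387) − (-1.402))/3 = (-4.146)/3 = -1.3820.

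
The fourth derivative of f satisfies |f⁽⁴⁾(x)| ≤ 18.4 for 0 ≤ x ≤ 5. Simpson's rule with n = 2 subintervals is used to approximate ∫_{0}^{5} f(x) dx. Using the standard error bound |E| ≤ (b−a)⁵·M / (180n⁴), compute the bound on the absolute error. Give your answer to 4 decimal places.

19.9653

|E| ≤ (5)⁵·18.4 / (180·2⁴) = 57500/2880 = 19.9653.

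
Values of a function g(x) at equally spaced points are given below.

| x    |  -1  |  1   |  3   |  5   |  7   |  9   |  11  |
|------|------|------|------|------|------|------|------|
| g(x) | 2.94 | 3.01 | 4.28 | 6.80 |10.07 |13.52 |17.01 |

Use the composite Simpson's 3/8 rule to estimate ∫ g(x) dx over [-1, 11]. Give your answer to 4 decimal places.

94.6425

h = 2, n = 6.
(3h/8)·[y₀ + 3y₁ + 3y₂ + 2y₃ + 3y₄ + 3y₅ + y₆] = 0.75·(126.19) = 94.6425.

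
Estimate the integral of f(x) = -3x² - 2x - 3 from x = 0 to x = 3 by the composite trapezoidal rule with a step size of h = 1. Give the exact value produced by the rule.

h = (3 − 0)/3 = 1.
Nodes x₀,…,x₃ = 0, 1, 2, 3.
f(x) = -3x² - 2x - 3: f₀=-3, f₁=-8, f₂=-19, f₃=-36.
(h/2)·[f₀ + 2f₁ + 2f₂ + f₃] = 0.5·(-93) = -46.5.

-46.5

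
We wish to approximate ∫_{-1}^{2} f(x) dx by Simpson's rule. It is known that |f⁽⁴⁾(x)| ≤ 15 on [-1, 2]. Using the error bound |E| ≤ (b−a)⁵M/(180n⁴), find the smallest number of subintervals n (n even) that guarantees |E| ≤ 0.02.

6

Need 3645/(180n⁴) ≤ 0.02.
n⁴ ≥ 3645/(180·0.02) = 1012.5 ⇒ n ≥ 5.6409, so the smallest even n is 6. (n must be even for Simpson's rule.)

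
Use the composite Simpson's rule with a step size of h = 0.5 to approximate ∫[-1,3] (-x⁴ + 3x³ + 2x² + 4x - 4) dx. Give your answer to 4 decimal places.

h = (3 − (-1))/8 = 0.5.
Nodes x₀,…,x₈ = -1, -0.5, 0, 0.5, 1, 1.5, 2, 2.5, 3.
f(x) = -x⁴ + 3x³ + 2x² + 4x - 4: f₀=-10, f₁=-5.9375, f₂=-4, f₃=-1.1875, f₄=4, f₅=11.5625, f₆=20, f₇=26.3125, f₈=26.
(h/3)·[f₀ + 4f₁ + 2f₂ + 4f₃ + 2f₄ + 4f₅ + 2f₆ + 4f₇ + f₈] = 0.166667·(179) = 29.8333.

29.8333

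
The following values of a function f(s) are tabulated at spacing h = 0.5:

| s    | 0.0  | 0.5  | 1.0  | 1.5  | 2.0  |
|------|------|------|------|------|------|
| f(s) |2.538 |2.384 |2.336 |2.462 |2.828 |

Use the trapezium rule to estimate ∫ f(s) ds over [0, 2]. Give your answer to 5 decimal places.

h = 0.5, n = 4.
(h/2)·[y₀ + 2y₁ + 2y₂ + 2y₃ + y₄] = 0.25·(19.730) = 4.93250.

4.93250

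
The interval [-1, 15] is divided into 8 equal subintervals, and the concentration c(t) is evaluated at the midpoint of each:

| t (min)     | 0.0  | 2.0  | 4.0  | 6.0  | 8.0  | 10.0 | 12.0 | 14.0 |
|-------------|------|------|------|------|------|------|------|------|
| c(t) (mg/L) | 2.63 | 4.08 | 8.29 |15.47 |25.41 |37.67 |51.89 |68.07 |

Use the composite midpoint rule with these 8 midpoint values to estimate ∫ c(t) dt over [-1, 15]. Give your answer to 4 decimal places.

427.0200

h = 2, n = 8.
h·[y(m₁) + y(m₂) + y(m₃) + y(m₄) + y(m₅) + y(m₆) + y(m₇) + y(m₈)] = 2·(213.51) = 427.0200.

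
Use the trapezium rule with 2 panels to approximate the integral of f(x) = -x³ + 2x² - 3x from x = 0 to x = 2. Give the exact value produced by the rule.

-5

h = (2 − 0)/2 = 1.
Nodes x₀,…,x₂ = 0, 1, 2.
f(x) = -x³ + 2x² - 3x: f₀=0, f₁=-2, f₂=-6.
(h/2)·[f₀ + 2f₁ + f₂] = 0.5·(-10) = -5.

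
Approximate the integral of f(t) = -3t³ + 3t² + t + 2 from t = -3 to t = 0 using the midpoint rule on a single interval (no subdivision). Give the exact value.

M = (b−a)·f(-1.5) = 3·(17.375) = 52.125.

52.125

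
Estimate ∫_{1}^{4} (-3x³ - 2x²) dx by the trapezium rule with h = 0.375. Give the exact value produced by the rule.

-234.97265625

h = (4 − 1)/8 = 0.375.
Nodes x₀,…,x₈ = 1, 1.375, 1.75, 2.125, 2.5, 2.875, 3.25, 3.625, 4.
f(x) = -3x³ - 2x²: f₀=-5, f₁=-11.580078125, f₂=-22.203125, f₃=-37.818359375, f₄=-59.375, f₅=-87.822265625, f₆=-124.109375, f₇=-169.185546875, f₈=-224.
(h/2)·[f₀ + 2f₁ + 2f₂ + 2f₃ + 2f₄ + 2f₅ + 2f₆ + 2f₇ + f₈] = 0.1875·(-1253.1875) = -234.97265625.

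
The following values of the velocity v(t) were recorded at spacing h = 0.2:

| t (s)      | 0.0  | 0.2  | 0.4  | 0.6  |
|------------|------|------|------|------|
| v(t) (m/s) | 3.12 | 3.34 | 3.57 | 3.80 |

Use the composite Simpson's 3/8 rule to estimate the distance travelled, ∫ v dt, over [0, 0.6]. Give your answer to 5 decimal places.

h = 0.2, n = 3.
(3h/8)·[y₀ + 3y₁ + 3y₂ + y₃] = 0.075·(27.65) = 2.07375.

2.07375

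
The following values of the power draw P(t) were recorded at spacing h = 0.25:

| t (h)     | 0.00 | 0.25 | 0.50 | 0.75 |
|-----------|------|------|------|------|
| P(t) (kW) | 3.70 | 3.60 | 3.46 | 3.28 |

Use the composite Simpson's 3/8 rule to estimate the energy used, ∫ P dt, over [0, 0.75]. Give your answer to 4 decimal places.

2.6400

h = 0.25, n = 3.
(3h/8)·[y₀ + 3y₁ + 3y₂ + y₃] = 0.09375·(28.16) = 2.6400.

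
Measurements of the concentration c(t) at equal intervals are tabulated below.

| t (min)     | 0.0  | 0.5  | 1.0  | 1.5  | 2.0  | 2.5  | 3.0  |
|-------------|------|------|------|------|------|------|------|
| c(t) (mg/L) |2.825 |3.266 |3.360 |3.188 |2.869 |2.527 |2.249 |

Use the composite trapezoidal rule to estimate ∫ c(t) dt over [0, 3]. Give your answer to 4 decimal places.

h = 0.5, n = 6.
(h/2)·[y₀ + 2y₁ + 2y₂ + 2y₃ + 2y₄ + 2y₅ + y₆] = 0.25·(35.494) = 8.8735.

8.8735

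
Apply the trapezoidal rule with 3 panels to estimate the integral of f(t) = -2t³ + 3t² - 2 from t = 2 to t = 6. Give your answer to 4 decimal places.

h = (6 − 2)/3 = 1.333333.
Nodes t₀,…,t₃ = 2, 3.333333, 4.666667, 6.
f(t) = -2t³ + 3t² - 2: f₀=-6, f₁=-42.740741, f₂=-139.925926, f₃=-326.
(h/2)·[f₀ + 2f₁ + 2f₂ + f₃] = 0.666667·(-697.333333) = -464.8889.

-464.8889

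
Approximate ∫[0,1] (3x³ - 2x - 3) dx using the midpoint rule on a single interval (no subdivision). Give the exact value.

-3.625

M = (b−a)·f(0.5) = 1·(-3.625) = -3.625.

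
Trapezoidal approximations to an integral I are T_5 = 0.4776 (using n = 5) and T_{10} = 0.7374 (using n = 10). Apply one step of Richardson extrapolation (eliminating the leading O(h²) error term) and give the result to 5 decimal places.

R = (4·T_{10} − T_5) / 3 = (4·0.7374 − 0.4776)/3 = (2.4720)/3 = 0.82400.

0.82400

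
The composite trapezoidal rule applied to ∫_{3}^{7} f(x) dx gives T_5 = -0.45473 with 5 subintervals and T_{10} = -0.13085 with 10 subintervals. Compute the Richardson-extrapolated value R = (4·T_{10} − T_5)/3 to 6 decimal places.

R = (4·T_{10} − T_5) / 3 = (4·(-0.13085) − (-0.45473))/3 = (-0.06867)/3 = -0.022890.

-0.022890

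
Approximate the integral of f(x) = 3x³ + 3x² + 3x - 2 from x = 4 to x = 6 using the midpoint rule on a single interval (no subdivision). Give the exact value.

M = (b−a)·f(5) = 2·(463) = 926.

926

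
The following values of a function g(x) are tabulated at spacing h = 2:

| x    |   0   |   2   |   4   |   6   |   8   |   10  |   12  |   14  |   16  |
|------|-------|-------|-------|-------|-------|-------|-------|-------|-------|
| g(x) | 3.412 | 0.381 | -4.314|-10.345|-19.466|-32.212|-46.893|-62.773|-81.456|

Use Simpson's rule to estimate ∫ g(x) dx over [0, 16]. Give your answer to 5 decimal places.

-426.12400

h = 2, n = 8.
(h/3)·[y₀ + 4y₁ + 2y₂ + 4y₃ + 2y₄ + 4y₅ + 2y₆ + 4y₇ + y₈] = 0.666667·(-639.186) = -426.12400.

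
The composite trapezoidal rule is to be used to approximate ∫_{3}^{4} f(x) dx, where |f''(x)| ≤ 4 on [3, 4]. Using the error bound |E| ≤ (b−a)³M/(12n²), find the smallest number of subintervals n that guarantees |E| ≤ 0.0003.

34

Need 4/(12n²) ≤ 0.0003.
n² ≥ 4/(12·0.0003) = 1111.11 ⇒ n ≥ 33.3333, so the smallest n is 34.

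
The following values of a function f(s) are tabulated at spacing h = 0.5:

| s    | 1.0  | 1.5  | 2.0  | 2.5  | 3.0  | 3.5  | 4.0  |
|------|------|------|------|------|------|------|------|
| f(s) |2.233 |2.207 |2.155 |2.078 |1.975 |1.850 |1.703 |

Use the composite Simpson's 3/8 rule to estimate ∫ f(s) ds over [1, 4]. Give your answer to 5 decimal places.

6.12244

h = 0.5, n = 6.
(3h/8)·[y₀ + 3y₁ + 3y₂ + 2y₃ + 3y₄ + 3y₅ + y₆] = 0.1875·(32.653) = 6.12244.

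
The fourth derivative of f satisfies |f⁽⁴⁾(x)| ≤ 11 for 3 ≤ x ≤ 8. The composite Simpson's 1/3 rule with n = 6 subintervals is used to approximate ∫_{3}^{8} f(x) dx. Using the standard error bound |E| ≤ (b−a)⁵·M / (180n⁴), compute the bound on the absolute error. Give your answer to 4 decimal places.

0.1474

|E| ≤ (5)⁵·11 / (180·6⁴) = 34375/233280 = 0.1474.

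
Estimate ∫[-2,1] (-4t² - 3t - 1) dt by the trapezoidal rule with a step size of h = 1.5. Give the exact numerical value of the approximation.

-15

h = (1 − (-2))/2 = 1.5.
Nodes t₀,…,t₂ = -2, -0.5, 1.
f(t) = -4t² - 3t - 1: f₀=-11, f₁=-0.5, f₂=-8.
(h/2)·[f₀ + 2f₁ + f₂] = 0.75·(-20) = -15.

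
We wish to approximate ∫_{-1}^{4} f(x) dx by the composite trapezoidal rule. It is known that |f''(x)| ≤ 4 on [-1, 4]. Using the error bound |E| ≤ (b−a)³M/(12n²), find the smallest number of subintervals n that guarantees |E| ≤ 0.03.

38

Need 500/(12n²) ≤ 0.03.
n² ≥ 500/(12·0.03) = 1388.89 ⇒ n ≥ 37.2678, so the smallest n is 38.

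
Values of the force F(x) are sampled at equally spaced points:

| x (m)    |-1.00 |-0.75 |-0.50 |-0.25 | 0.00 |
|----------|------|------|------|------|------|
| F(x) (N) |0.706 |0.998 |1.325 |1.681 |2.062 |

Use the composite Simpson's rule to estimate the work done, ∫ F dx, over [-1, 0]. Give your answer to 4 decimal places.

1.3445

h = 0.25, n = 4.
(h/3)·[y₀ + 4y₁ + 2y₂ + 4y₃ + y₄] = 0.083333·(16.134) = 1.3445.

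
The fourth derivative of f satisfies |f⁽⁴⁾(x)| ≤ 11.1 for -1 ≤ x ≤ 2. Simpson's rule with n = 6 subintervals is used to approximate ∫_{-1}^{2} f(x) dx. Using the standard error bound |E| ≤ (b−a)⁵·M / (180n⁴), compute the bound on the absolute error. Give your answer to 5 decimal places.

0.01156

|E| ≤ (3)⁵·11.1 / (180·6⁴) = 2697.3/233280 = 0.01156.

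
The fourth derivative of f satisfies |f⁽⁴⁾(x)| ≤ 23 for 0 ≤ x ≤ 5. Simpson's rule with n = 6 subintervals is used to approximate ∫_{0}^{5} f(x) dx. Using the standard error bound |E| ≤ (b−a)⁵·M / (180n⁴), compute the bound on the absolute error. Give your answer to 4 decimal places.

0.3081

|E| ≤ (5)⁵·23 / (180·6⁴) = 71875/233280 = 0.3081.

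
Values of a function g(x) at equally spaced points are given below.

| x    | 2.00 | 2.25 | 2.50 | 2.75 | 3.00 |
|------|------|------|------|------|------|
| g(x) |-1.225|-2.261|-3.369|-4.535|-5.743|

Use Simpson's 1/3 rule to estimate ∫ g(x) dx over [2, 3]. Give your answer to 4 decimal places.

h = 0.25, n = 4.
(h/3)·[y₀ + 4y₁ + 2y₂ + 4y₃ + y₄] = 0.083333·(-40.890) = -3.4075.

-3.4075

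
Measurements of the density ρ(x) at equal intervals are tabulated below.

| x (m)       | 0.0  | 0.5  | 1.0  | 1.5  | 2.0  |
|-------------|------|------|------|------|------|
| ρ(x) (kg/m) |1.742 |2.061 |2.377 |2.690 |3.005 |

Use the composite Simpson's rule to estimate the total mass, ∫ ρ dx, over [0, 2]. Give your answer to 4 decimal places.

4.7508

h = 0.5, n = 4.
(h/3)·[y₀ + 4y₁ + 2y₂ + 4y₃ + y₄] = 0.166667·(28.505) = 4.7508.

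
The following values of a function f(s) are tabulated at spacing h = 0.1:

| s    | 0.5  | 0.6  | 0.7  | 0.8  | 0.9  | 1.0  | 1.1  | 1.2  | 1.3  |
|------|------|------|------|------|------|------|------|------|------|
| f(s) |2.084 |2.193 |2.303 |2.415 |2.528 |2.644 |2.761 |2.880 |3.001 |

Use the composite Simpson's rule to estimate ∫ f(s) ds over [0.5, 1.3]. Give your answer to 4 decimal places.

2.0266

h = 0.1, n = 8.
(h/3)·[y₀ + 4y₁ + 2y₂ + 4y₃ + 2y₄ + 4y₅ + 2y₆ + 4y₇ + y₈] = 0.033333·(60.797) = 2.0266.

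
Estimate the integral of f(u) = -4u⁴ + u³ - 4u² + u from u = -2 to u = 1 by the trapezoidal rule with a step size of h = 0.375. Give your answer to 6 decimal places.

h = (1 − (-2))/8 = 0.375.
Nodes u₀,…,u₈ = -2, -1.625, -1.25, -0.875, -0.5, -0.125, 0.25, 0.625, 1.
f(u) = -4u⁴ + u³ - 4u² + u: f₀=-90, f₁=-44.3701171875, f₂=-19.21875, f₃=-6.9521484375, f₄=-1.875, f₅=-0.1904296875, f₆=0, f₇=-1.3037109375, f₈=-6.
(h/2)·[f₀ + 2f₁ + 2f₂ + 2f₃ + 2f₄ + 2f₅ + 2f₆ + 2f₇ + f₈] = 0.1875·(-243.8203125) = -45.716309.

-45.716309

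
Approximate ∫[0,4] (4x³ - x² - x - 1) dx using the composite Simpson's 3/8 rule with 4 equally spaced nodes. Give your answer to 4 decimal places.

222.6667

h = (4 − 0)/3 = 1.333333.
Nodes x₀,…,x₃ = 0, 1.333333, 2.666667, 4.
f(x) = 4x³ - x² - x - 1: f₀=-1, f₁=5.370370, f₂=65.074074, f₃=235.
(3h/8)·[f₀ + 3f₁ + 3f₂ + f₃] = 0.5·(445.333333) = 222.6667.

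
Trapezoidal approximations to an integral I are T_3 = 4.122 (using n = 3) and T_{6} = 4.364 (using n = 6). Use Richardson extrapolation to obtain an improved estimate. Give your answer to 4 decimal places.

4.4447

R = (4·T_{6} − T_3) / 3 = (4·4.364 − 4.122)/3 = (13.334)/3 = 4.4447.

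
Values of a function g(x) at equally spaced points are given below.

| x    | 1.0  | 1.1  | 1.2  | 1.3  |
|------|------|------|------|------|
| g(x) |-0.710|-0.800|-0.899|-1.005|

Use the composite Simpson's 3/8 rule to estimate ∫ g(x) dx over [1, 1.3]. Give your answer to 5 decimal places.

h = 0.1, n = 3.
(3h/8)·[y₀ + 3y₁ + 3y₂ + y₃] = 0.0375·(-6.812) = -0.25545.

-0.25545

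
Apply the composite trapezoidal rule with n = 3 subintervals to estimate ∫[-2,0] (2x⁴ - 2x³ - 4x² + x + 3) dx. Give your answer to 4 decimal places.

16.7737

h = (0 − (-2))/3 = 0.666667.
Nodes x₀,…,x₃ = -2, -1.333333, -0.666667, 0.
f(x) = 2x⁴ - 2x³ - 4x² + x + 3: f₀=33, f₁=5.617284, f₂=1.543210, f₃=3.
(h/2)·[f₀ + 2f₁ + 2f₂ + f₃] = 0.333333·(50.320988) = 16.7737.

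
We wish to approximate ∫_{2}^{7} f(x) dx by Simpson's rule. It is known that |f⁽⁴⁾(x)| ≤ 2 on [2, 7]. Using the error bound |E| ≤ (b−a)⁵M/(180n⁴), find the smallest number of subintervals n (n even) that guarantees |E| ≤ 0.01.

8

Need 6250/(180n⁴) ≤ 0.01.
n⁴ ≥ 6250/(180·0.01) = 3472.22 ⇒ n ≥ 7.6763, so the smallest even n is 8. (n must be even for Simpson's rule.)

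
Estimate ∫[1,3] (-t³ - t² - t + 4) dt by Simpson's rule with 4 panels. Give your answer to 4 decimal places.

-24.6667

h = (3 − 1)/4 = 0.5.
Nodes t₀,…,t₄ = 1, 1.5, 2, 2.5, 3.
f(t) = -t³ - t² - t + 4: f₀=1, f₁=-3.125, f₂=-10, f₃=-20.375, f₄=-35.
(h/3)·[f₀ + 4f₁ + 2f₂ + 4f₃ + f₄] = 0.166667·(-148) = -24.6667.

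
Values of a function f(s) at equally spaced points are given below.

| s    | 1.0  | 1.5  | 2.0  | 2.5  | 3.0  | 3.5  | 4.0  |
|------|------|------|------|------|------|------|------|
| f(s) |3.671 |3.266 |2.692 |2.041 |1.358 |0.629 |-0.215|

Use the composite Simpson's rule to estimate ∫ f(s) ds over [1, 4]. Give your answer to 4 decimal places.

h = 0.5, n = 6.
(h/3)·[y₀ + 4y₁ + 2y₂ + 4y₃ + 2y₄ + 4y₅ + y₆] = 0.166667·(35.300) = 5.8833.

5.8833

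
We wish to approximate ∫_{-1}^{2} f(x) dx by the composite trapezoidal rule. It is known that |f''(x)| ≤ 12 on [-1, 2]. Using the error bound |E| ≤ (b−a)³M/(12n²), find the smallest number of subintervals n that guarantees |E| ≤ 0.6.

7

Need 324/(12n²) ≤ 0.6.
n² ≥ 324/(12·0.6) = 45 ⇒ n ≥ 6.7082, so the smallest n is 7.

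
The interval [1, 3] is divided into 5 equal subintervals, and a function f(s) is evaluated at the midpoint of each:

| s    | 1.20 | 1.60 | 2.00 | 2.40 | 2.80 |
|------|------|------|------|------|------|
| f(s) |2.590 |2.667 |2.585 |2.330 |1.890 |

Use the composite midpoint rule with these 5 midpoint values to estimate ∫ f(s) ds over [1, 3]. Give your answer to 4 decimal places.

4.8248

h = 0.4, n = 5.
h·[y(m₁) + y(m₂) + y(m₃) + y(m₄) + y(m₅)] = 0.4·(12.062) = 4.8248.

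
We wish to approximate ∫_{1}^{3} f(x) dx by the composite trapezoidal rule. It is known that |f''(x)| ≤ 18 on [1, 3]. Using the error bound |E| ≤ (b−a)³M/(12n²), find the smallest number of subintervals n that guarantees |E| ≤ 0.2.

Need 144/(12n²) ≤ 0.2.
n² ≥ 144/(12·0.2) = 60 ⇒ n ≥ 7.7460, so the smallest n is 8.

8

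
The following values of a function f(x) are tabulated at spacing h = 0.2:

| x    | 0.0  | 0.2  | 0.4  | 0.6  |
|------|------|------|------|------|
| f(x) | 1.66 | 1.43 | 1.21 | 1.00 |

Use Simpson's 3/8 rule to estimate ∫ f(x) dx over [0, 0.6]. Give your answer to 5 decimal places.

h = 0.2, n = 3.
(3h/8)·[y₀ + 3y₁ + 3y₂ + y₃] = 0.075·(10.58) = 0.79350.

0.79350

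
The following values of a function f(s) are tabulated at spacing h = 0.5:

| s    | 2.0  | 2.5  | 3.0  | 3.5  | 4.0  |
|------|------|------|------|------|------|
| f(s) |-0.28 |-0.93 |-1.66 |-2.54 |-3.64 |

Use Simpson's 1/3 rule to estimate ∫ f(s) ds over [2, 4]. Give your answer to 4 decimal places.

-3.5200

h = 0.5, n = 4.
(h/3)·[y₀ + 4y₁ + 2y₂ + 4y₃ + y₄] = 0.166667·(-21.12) = -3.5200.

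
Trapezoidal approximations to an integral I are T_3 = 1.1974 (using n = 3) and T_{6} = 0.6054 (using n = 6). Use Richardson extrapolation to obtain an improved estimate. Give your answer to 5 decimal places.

0.40807

R = (4·T_{6} − T_3) / 3 = (4·0.6054 − 1.1974)/3 = (1.2242)/3 = 0.40807.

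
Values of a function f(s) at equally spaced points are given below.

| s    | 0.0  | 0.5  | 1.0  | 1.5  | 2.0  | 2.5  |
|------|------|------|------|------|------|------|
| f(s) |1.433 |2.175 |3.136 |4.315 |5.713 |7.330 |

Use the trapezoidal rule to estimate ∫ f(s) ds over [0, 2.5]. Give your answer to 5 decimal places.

9.86025

h = 0.5, n = 5.
(h/2)·[y₀ + 2y₁ + 2y₂ + 2y₃ + 2y₄ + y₅] = 0.25·(39.441) = 9.86025.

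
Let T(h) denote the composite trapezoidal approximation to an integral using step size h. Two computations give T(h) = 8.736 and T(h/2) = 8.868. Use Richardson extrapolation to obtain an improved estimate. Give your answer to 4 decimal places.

8.9120

R = (4·T(h/2) − T(h)) / 3 = (4·8.868 − 8.736)/3 = (26.736)/3 = 8.9120.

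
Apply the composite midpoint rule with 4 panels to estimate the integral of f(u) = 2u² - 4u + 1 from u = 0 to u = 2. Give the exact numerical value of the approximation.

h = (2 − 0)/4 = 0.5.
Midpoints m₁,…,m₄ = 0.25, 0.75, 1.25, 1.75.
f(m₁)=0.125, f(m₂)=-0.875, f(m₃)=-0.875, f(m₄)=0.125.
h·[f(m₁) + f(m₂) + f(m₃) + f(m₄)] = 0.5·(-1.5) = -0.75.

-0.75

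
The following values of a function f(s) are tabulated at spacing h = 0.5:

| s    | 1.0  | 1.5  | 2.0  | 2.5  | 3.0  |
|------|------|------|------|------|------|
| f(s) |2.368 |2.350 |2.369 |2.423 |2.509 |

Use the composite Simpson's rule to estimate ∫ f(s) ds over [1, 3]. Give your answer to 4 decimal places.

4.7845

h = 0.5, n = 4.
(h/3)·[y₀ + 4y₁ + 2y₂ + 4y₃ + y₄] = 0.166667·(28.707) = 4.7845.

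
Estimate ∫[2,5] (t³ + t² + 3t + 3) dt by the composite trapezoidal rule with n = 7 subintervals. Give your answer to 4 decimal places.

h = (5 − 2)/7 = 0.428571.
Nodes t₀,…,t₇ = 2, 2.428571, 2.857143, 3.285714, 3.714286, 4.142857, 4.571429, 5.
f(t) = t³ + t² + 3t + 3: f₀=21, f₁=30.507289, f₂=43.058309, f₃=59.125364, f₄=79.180758, f₅=103.696793, f₆=133.145773, f₇=168.
(h/2)·[f₀ + 2f₁ + 2f₂ + 2f₃ + 2f₄ + 2f₅ + 2f₆ + f₇] = 0.214286·(1086.428571) = 232.8061.

232.8061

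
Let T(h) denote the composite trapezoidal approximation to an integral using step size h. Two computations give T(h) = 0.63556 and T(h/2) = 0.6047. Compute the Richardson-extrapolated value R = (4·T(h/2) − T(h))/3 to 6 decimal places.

R = (4·T(h/2) − T(h)) / 3 = (4·0.6047 − 0.63556)/3 = (1.78324)/3 = 0.594413.

0.594413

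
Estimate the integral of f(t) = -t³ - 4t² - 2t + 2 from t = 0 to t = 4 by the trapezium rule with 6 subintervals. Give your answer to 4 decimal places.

h = (4 − 0)/6 = 0.666667.
Nodes t₀,…,t₆ = 0, 0.666667, 1.333333, 2, 2.666667, 3.333333, 4.
f(t) = -t³ - 4t² - 2t + 2: f₀=2, f₁=-1.407407, f₂=-10.148148, f₃=-26, f₄=-50.740741, f₅=-86.148148, f₆=-134.
(h/2)·[f₀ + 2f₁ + 2f₂ + 2f₃ + 2f₄ + 2f₅ + f₆] = 0.333333·(-480.888889) = -160.2963.

-160.2963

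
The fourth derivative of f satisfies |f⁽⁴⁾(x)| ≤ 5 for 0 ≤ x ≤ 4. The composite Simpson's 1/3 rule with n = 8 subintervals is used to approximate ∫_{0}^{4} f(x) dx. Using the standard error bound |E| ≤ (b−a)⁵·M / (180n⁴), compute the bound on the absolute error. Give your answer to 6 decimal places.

|E| ≤ (4)⁵·5 / (180·8⁴) = 5120/737280 = 0.006944.

0.006944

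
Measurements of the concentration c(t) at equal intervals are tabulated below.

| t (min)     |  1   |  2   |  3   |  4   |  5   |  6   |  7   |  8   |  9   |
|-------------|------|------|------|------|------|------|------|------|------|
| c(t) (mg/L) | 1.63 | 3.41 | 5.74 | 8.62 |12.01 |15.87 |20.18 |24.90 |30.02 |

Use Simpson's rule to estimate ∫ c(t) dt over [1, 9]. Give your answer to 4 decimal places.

106.2367

h = 1, n = 8.
(h/3)·[y₀ + 4y₁ + 2y₂ + 4y₃ + 2y₄ + 4y₅ + 2y₆ + 4y₇ + y₈] = 0.333333·(318.71) = 106.2367.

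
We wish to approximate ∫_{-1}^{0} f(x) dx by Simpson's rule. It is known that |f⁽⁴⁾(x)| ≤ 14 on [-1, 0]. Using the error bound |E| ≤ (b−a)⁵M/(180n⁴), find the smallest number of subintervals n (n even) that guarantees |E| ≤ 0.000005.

Need 14/(180n⁴) ≤ 0.000005.
n⁴ ≥ 14/(180·0.000005) = 15555.6 ⇒ n ≥ 11.1679, so the smallest even n is 12. (n must be even for Simpson's rule.)

12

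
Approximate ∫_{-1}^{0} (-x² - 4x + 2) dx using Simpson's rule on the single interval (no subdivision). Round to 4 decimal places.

S = (b−a)/6 · [f(-1) + 4f(-0.5) + f(0)] = 0.166667·[5 + 4·3.75 + 2] = 3.6667.

3.6667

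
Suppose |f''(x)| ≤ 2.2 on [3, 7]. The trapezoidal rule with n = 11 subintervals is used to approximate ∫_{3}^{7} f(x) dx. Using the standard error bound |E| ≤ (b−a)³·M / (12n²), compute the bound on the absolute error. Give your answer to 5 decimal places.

|E| ≤ (4)³·2.2 / (12·11²) = 140.8/1452 = 0.09697.

0.09697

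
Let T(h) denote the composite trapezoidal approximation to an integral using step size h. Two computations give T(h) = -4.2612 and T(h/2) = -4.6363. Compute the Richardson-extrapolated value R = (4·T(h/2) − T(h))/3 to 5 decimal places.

R = (4·T(h/2) − T(h)) / 3 = (4·(-4.6363) − (-4.2612))/3 = (-14.2840)/3 = -4.76133.

-4.76133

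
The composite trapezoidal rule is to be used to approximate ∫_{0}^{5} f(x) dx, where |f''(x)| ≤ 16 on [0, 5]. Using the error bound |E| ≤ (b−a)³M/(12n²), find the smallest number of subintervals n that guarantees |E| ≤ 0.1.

41

Need 2000/(12n²) ≤ 0.1.
n² ≥ 2000/(12·0.1) = 1666.67 ⇒ n ≥ 40.8248, so the smallest n is 41.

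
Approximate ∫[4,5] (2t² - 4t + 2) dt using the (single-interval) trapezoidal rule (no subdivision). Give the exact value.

T = (b−a)/2 · [f(4) + f(5)] = 0.5·[18 + 32] = 25.

25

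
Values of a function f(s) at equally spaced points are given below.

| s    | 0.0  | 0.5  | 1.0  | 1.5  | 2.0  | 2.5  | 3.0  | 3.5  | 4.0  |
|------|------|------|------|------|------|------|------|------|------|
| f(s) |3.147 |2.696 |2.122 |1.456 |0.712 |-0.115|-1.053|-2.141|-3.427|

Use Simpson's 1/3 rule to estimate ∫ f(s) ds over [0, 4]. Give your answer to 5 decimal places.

1.81100

h = 0.5, n = 8.
(h/3)·[y₀ + 4y₁ + 2y₂ + 4y₃ + 2y₄ + 4y₅ + 2y₆ + 4y₇ + y₈] = 0.166667·(10.866) = 1.81100.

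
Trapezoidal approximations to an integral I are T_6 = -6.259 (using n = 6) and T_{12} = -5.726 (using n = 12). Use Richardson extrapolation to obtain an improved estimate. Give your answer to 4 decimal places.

-5.5483

R = (4·T_{12} − T_6) / 3 = (4·(-5.726) − (-6.259))/3 = (-16.645)/3 = -5.5483.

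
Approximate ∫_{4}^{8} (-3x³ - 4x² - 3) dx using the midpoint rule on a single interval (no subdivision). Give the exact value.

M = (b−a)·f(6) = 4·(-795) = -3180.

-3180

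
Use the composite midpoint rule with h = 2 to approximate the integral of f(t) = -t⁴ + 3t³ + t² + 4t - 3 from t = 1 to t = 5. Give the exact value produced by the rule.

-36

h = (5 − 1)/2 = 2.
Midpoints m₁,…,m₂ = 2, 4.
f(m₁)=17, f(m₂)=-35.
h·[f(m₁) + f(m₂)] = 2·(-18) = -36.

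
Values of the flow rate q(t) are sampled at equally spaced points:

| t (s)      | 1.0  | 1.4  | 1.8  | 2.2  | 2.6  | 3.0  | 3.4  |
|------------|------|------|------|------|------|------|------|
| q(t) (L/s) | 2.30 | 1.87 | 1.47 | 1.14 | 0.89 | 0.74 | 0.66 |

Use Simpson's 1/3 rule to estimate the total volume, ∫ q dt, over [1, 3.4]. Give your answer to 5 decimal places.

h = 0.4, n = 6.
(h/3)·[y₀ + 4y₁ + 2y₂ + 4y₃ + 2y₄ + 4y₅ + y₆] = 0.133333·(22.68) = 3.02400.

3.02400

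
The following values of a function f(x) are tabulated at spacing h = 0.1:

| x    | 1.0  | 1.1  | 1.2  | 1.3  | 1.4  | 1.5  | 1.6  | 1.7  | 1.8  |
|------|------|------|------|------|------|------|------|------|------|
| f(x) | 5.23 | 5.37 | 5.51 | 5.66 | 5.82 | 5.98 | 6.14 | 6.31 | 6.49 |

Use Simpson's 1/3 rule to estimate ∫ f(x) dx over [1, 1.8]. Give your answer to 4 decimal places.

4.6647

h = 0.1, n = 8.
(h/3)·[y₀ + 4y₁ + 2y₂ + 4y₃ + 2y₄ + 4y₅ + 2y₆ + 4y₇ + y₈] = 0.033333·(139.94) = 4.6647.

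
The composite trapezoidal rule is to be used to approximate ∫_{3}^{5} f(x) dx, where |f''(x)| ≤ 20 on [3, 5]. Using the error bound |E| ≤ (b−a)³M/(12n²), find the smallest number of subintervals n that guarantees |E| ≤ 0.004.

58

Need 160/(12n²) ≤ 0.004.
n² ≥ 160/(12·0.004) = 3333.33 ⇒ n ≥ 57.7350, so the smallest n is 58.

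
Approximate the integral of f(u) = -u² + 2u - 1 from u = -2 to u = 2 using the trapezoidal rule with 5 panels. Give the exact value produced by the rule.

h = (2 − (-2))/5 = 0.8.
Nodes u₀,…,u₅ = -2, -1.2, -0.4, 0.4, 1.2, 2.
f(u) = -u² + 2u - 1: f₀=-9, f₁=-4.84, f₂=-1.96, f₃=-0.36, f₄=-0.04, f₅=-1.
(h/2)·[f₀ + 2f₁ + 2f₂ + 2f₃ + 2f₄ + f₅] = 0.4·(-24.4) = -9.76.

-9.76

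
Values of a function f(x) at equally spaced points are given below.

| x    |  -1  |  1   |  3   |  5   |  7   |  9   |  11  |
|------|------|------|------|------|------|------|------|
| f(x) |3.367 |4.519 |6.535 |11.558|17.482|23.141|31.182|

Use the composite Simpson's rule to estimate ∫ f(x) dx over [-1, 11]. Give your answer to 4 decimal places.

159.6367

h = 2, n = 6.
(h/3)·[y₀ + 4y₁ + 2y₂ + 4y₃ + 2y₄ + 4y₅ + y₆] = 0.666667·(239.455) = 159.6367.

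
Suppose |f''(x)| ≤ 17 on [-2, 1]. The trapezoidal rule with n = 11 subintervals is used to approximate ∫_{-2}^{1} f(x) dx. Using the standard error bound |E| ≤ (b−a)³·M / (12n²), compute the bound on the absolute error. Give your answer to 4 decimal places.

0.3161

|E| ≤ (3)³·17 / (12·11²) = 459/1452 = 0.3161.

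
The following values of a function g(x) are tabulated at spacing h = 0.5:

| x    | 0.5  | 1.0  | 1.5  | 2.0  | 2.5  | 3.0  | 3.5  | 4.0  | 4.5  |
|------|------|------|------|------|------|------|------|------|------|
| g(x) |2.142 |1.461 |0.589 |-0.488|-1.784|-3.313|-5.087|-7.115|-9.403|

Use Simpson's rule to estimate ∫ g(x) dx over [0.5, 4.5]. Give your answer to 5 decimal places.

h = 0.5, n = 8.
(h/3)·[y₀ + 4y₁ + 2y₂ + 4y₃ + 2y₄ + 4y₅ + 2y₆ + 4y₇ + y₈] = 0.166667·(-57.645) = -9.60750.

-9.60750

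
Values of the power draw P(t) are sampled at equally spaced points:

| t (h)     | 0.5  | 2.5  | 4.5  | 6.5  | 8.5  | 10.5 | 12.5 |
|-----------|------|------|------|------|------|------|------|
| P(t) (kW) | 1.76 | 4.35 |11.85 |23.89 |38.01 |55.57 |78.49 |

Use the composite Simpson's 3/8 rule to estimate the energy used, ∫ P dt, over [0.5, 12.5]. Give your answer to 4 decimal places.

h = 2, n = 6.
(3h/8)·[y₀ + 3y₁ + 3y₂ + 2y₃ + 3y₄ + 3y₅ + y₆] = 0.75·(457.37) = 343.0275.

343.0275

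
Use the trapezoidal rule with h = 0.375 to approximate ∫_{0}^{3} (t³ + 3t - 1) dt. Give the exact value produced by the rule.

31.06640625

h = (3 − 0)/8 = 0.375.
Nodes t₀,…,t₈ = 0, 0.375, 0.75, 1.125, 1.5, 1.875, 2.25, 2.625, 3.
f(t) = t³ + 3t - 1: f₀=-1, f₁=0.177734375, f₂=1.671875, f₃=3.798828125, f₄=6.875, f₅=11.216796875, f₆=17.140625, f₇=24.962890625, f₈=35.
(h/2)·[f₀ + 2f₁ + 2f₂ + 2f₃ + 2f₄ + 2f₅ + 2f₆ + 2f₇ + f₈] = 0.1875·(165.6875) = 31.06640625.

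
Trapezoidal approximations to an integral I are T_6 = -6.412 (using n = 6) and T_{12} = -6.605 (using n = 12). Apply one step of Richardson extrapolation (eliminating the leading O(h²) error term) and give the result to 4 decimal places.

R = (4·T_{12} − T_6) / 3 = (4·(-6.605) − (-6.412))/3 = (-20.008)/3 = -6.6693.

-6.6693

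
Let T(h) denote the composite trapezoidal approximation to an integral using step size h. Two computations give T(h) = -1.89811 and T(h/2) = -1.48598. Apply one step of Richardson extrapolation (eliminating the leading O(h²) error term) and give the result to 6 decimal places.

-1.348603

R = (4·T(h/2) − T(h)) / 3 = (4·(-1.48598) − (-1.89811))/3 = (-4.04581)/3 = -1.348603.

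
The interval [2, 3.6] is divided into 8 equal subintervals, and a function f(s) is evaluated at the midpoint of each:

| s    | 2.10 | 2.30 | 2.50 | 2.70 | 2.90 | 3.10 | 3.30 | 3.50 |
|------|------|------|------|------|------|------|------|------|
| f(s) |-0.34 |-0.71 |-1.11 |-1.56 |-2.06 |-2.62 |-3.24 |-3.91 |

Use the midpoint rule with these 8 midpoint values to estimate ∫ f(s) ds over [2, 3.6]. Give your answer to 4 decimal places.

h = 0.2, n = 8.
h·[y(m₁) + y(m₂) + y(m₃) + y(m₄) + y(m₅) + y(m₆) + y(m₇) + y(m₈)] = 0.2·(-15.55) = -3.1100.

-3.1100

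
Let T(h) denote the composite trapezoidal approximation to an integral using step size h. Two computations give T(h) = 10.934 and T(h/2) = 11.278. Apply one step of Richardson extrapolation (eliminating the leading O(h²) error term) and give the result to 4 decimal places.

R = (4·T(h/2) − T(h)) / 3 = (4·11.278 − 10.934)/3 = (34.178)/3 = 11.3927.

11.3927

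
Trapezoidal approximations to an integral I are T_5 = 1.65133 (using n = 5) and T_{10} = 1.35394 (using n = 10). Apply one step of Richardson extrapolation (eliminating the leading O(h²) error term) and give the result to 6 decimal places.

1.254810

R = (4·T_{10} − T_5) / 3 = (4·1.35394 − 1.65133)/3 = (3.76443)/3 = 1.254810.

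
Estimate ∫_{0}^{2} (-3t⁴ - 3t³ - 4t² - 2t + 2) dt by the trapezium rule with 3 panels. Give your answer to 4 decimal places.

-47.3086

h = (2 − 0)/3 = 0.666667.
Nodes t₀,…,t₃ = 0, 0.666667, 1.333333, 2.
f(t) = -3t⁴ - 3t³ - 4t² - 2t + 2: f₀=2, f₁=-2.592593, f₂=-24.370370, f₃=-90.
(h/2)·[f₀ + 2f₁ + 2f₂ + f₃] = 0.333333·(-141.925926) = -47.3086.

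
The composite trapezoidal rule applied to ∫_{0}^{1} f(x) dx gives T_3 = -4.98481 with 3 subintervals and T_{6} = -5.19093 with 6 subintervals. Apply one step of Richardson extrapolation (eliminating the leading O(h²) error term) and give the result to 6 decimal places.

R = (4·T_{6} − T_3) / 3 = (4·(-5.19093) − (-4.98481))/3 = (-15.77891)/3 = -5.259637.

-5.259637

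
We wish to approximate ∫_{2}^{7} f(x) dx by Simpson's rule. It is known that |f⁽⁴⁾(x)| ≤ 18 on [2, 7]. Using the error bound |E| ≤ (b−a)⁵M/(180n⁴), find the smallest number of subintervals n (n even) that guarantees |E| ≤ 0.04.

10

Need 56250/(180n⁴) ≤ 0.04.
n⁴ ≥ 56250/(180·0.04) = 7812.5 ⇒ n ≥ 9.4015, so the smallest even n is 10. (n must be even for Simpson's rule.)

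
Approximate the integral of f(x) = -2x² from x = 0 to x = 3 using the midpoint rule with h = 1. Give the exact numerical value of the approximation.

h = (3 − 0)/3 = 1.
Midpoints m₁,…,m₃ = 0.5, 1.5, 2.5.
f(m₁)=-0.5, f(m₂)=-4.5, f(m₃)=-12.5.
h·[f(m₁) + f(m₂) + f(m₃)] = 1·(-17.5) = -17.5.

-17.5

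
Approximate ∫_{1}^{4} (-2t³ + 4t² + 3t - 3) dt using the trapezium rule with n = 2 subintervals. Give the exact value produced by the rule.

h = (4 − 1)/2 = 1.5.
Nodes t₀,…,t₂ = 1, 2.5, 4.
f(t) = -2t³ + 4t² + 3t - 3: f₀=2, f₁=-1.75, f₂=-55.
(h/2)·[f₀ + 2f₁ + f₂] = 0.75·(-56.5) = -42.375.

-42.375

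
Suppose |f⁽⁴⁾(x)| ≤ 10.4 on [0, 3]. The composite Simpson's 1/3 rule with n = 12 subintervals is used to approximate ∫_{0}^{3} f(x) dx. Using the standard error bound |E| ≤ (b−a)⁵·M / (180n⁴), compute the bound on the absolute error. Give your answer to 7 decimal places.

0.0006771

|E| ≤ (3)⁵·10.4 / (180·12⁴) = 2527.2/3732480 = 0.0006771.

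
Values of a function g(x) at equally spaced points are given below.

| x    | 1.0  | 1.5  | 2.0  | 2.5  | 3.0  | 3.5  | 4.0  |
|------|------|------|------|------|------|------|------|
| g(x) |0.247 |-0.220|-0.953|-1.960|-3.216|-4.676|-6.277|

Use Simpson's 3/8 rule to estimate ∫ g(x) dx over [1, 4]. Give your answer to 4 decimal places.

h = 0.5, n = 6.
(3h/8)·[y₀ + 3y₁ + 3y₂ + 2y₃ + 3y₄ + 3y₅ + y₆] = 0.1875·(-37.145) = -6.9647.

-6.9647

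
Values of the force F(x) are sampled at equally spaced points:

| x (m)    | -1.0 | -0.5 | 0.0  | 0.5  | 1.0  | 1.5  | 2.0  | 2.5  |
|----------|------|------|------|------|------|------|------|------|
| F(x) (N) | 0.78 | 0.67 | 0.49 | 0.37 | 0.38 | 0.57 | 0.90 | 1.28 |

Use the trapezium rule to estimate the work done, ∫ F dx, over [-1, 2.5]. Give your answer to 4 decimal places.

2.2050

h = 0.5, n = 7.
(h/2)·[y₀ + 2y₁ + 2y₂ + 2y₃ + 2y₄ + 2y₅ + 2y₆ + y₇] = 0.25·(8.82) = 2.2050.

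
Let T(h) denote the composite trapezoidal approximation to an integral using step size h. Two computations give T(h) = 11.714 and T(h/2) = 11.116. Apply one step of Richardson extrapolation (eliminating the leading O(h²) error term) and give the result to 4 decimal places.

R = (4·T(h/2) − T(h)) / 3 = (4·11.116 − 11.714)/3 = (32.750)/3 = 10.9167.

10.9167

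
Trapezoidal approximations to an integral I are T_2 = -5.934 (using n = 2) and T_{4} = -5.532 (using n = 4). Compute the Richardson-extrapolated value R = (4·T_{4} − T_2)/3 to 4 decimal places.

-5.3980

R = (4·T_{4} − T_2) / 3 = (4·(-5.532) − (-5.934))/3 = (-16.194)/3 = -5.3980.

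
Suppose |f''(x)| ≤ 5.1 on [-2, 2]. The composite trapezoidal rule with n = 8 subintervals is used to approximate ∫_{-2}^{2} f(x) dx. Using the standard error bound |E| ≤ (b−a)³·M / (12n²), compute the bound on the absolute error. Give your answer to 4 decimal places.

|E| ≤ (4)³·5.1 / (12·8²) = 326.4/768 = 0.4250.

0.4250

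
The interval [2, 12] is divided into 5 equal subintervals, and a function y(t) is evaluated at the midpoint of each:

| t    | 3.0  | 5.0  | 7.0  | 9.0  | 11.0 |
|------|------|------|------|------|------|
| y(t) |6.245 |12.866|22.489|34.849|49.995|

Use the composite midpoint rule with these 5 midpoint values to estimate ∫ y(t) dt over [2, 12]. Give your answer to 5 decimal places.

h = 2, n = 5.
h·[y(m₁) + y(m₂) + y(m₃) + y(m₄) + y(m₅)] = 2·(126.444) = 252.88800.

252.88800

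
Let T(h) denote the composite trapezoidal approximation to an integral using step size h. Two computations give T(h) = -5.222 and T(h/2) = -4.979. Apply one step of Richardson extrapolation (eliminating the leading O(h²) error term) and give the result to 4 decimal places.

R = (4·T(h/2) − T(h)) / 3 = (4·(-4.979) − (-5.222))/3 = (-14.694)/3 = -4.8980.

-4.8980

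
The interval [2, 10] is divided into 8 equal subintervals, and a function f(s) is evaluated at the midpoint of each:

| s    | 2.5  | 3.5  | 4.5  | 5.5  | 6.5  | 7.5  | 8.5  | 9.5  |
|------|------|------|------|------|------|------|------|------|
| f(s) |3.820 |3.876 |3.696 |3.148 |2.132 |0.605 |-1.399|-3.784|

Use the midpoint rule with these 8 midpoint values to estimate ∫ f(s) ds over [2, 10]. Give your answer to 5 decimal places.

12.09400

h = 1, n = 8.
h·[y(m₁) + y(m₂) + y(m₃) + y(m₄) + y(m₅) + y(m₆) + y(m₇) + y(m₈)] = 1·(12.094) = 12.09400.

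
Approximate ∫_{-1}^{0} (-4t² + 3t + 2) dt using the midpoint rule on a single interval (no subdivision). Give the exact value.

M = (b−a)·f(-0.5) = 1·(-0.5) = -0.5.

-0.5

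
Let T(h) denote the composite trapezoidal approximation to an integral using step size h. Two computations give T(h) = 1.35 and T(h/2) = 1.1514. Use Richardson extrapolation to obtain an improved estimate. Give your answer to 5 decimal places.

1.08520

R = (4·T(h/2) − T(h)) / 3 = (4·1.1514 − 1.35)/3 = (3.2556)/3 = 1.08520.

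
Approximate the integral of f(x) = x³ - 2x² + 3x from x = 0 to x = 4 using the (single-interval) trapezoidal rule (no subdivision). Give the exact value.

T = (b−a)/2 · [f(0) + f(4)] = 2·[0 + 44] = 88.

88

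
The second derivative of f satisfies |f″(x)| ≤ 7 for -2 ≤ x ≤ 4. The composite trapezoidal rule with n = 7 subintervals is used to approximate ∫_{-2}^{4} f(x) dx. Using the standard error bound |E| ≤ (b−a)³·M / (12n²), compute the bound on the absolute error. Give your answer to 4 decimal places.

|E| ≤ (6)³·7 / (12·7²) = 1512/588 = 2.5714.

2.5714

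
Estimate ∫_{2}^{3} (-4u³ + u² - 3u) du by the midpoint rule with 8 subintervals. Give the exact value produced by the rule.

-66.12890625

h = (3 − 2)/8 = 0.125.
Midpoints m₁,…,m₈ = 2.0625, 2.1875, 2.3125, 2.4375, 2.5625, 2.6875, 2.8125, 2.9375.
f(m₁)=-37.0283203125, f(m₂)=-43.6474609375, f(m₃)=-51.0556640625, f(m₄)=-59.2998046875, f(m₅)=-68.4267578125, f(m₆)=-78.4833984375, f(m₇)=-89.5166015625, f(m₈)=-101.5732421875.
h·[f(m₁) + f(m₂) + f(m₃) + f(m₄) + f(m₅) + f(m₆) + f(m₇) + f(m₈)] = 0.125·(-529.03125) = -66.12890625.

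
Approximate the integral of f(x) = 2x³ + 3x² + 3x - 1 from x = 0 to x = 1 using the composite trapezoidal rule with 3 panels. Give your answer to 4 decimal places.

2.1111

h = (1 − 0)/3 = 0.333333.
Nodes x₀,…,x₃ = 0, 0.333333, 0.666667, 1.
f(x) = 2x³ + 3x² + 3x - 1: f₀=-1, f₁=0.407407, f₂=2.925926, f₃=7.
(h/2)·[f₀ + 2f₁ + 2f₂ + f₃] = 0.166667·(12.666667) = 2.1111.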